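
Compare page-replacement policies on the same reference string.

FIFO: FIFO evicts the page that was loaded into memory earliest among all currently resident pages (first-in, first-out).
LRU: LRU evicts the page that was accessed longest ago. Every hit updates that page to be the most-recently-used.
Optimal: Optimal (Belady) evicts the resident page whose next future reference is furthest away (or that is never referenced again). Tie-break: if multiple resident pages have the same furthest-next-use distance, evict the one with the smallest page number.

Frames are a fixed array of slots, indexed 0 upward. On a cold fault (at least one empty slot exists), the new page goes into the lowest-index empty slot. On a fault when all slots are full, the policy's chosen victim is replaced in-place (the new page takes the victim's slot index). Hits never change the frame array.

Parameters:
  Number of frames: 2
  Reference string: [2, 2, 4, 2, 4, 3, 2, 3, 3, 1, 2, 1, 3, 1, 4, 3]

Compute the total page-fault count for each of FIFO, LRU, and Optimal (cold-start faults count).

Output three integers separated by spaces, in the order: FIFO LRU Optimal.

--- FIFO ---
  step 0: ref 2 -> FAULT, frames=[2,-] (faults so far: 1)
  step 1: ref 2 -> HIT, frames=[2,-] (faults so far: 1)
  step 2: ref 4 -> FAULT, frames=[2,4] (faults so far: 2)
  step 3: ref 2 -> HIT, frames=[2,4] (faults so far: 2)
  step 4: ref 4 -> HIT, frames=[2,4] (faults so far: 2)
  step 5: ref 3 -> FAULT, evict 2, frames=[3,4] (faults so far: 3)
  step 6: ref 2 -> FAULT, evict 4, frames=[3,2] (faults so far: 4)
  step 7: ref 3 -> HIT, frames=[3,2] (faults so far: 4)
  step 8: ref 3 -> HIT, frames=[3,2] (faults so far: 4)
  step 9: ref 1 -> FAULT, evict 3, frames=[1,2] (faults so far: 5)
  step 10: ref 2 -> HIT, frames=[1,2] (faults so far: 5)
  step 11: ref 1 -> HIT, frames=[1,2] (faults so far: 5)
  step 12: ref 3 -> FAULT, evict 2, frames=[1,3] (faults so far: 6)
  step 13: ref 1 -> HIT, frames=[1,3] (faults so far: 6)
  step 14: ref 4 -> FAULT, evict 1, frames=[4,3] (faults so far: 7)
  step 15: ref 3 -> HIT, frames=[4,3] (faults so far: 7)
  FIFO total faults: 7
--- LRU ---
  step 0: ref 2 -> FAULT, frames=[2,-] (faults so far: 1)
  step 1: ref 2 -> HIT, frames=[2,-] (faults so far: 1)
  step 2: ref 4 -> FAULT, frames=[2,4] (faults so far: 2)
  step 3: ref 2 -> HIT, frames=[2,4] (faults so far: 2)
  step 4: ref 4 -> HIT, frames=[2,4] (faults so far: 2)
  step 5: ref 3 -> FAULT, evict 2, frames=[3,4] (faults so far: 3)
  step 6: ref 2 -> FAULT, evict 4, frames=[3,2] (faults so far: 4)
  step 7: ref 3 -> HIT, frames=[3,2] (faults so far: 4)
  step 8: ref 3 -> HIT, frames=[3,2] (faults so far: 4)
  step 9: ref 1 -> FAULT, evict 2, frames=[3,1] (faults so far: 5)
  step 10: ref 2 -> FAULT, evict 3, frames=[2,1] (faults so far: 6)
  step 11: ref 1 -> HIT, frames=[2,1] (faults so far: 6)
  step 12: ref 3 -> FAULT, evict 2, frames=[3,1] (faults so far: 7)
  step 13: ref 1 -> HIT, frames=[3,1] (faults so far: 7)
  step 14: ref 4 -> FAULT, evict 3, frames=[4,1] (faults so far: 8)
  step 15: ref 3 -> FAULT, evict 1, frames=[4,3] (faults so far: 9)
  LRU total faults: 9
--- Optimal ---
  step 0: ref 2 -> FAULT, frames=[2,-] (faults so far: 1)
  step 1: ref 2 -> HIT, frames=[2,-] (faults so far: 1)
  step 2: ref 4 -> FAULT, frames=[2,4] (faults so far: 2)
  step 3: ref 2 -> HIT, frames=[2,4] (faults so far: 2)
  step 4: ref 4 -> HIT, frames=[2,4] (faults so far: 2)
  step 5: ref 3 -> FAULT, evict 4, frames=[2,3] (faults so far: 3)
  step 6: ref 2 -> HIT, frames=[2,3] (faults so far: 3)
  step 7: ref 3 -> HIT, frames=[2,3] (faults so far: 3)
  step 8: ref 3 -> HIT, frames=[2,3] (faults so far: 3)
  step 9: ref 1 -> FAULT, evict 3, frames=[2,1] (faults so far: 4)
  step 10: ref 2 -> HIT, frames=[2,1] (faults so far: 4)
  step 11: ref 1 -> HIT, frames=[2,1] (faults so far: 4)
  step 12: ref 3 -> FAULT, evict 2, frames=[3,1] (faults so far: 5)
  step 13: ref 1 -> HIT, frames=[3,1] (faults so far: 5)
  step 14: ref 4 -> FAULT, evict 1, frames=[3,4] (faults so far: 6)
  step 15: ref 3 -> HIT, frames=[3,4] (faults so far: 6)
  Optimal total faults: 6

Answer: 7 9 6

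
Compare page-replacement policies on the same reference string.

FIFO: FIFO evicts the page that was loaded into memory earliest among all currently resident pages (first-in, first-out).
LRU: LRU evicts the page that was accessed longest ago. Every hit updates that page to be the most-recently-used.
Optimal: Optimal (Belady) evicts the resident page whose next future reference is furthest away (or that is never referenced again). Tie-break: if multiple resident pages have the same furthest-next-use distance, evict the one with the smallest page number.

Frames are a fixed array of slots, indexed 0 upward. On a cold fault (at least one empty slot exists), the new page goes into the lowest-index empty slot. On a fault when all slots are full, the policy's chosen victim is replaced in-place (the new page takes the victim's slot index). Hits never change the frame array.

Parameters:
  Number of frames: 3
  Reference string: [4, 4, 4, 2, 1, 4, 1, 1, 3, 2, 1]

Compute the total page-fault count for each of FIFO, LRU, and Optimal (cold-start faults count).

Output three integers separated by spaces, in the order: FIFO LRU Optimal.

Answer: 4 5 4

Derivation:
--- FIFO ---
  step 0: ref 4 -> FAULT, frames=[4,-,-] (faults so far: 1)
  step 1: ref 4 -> HIT, frames=[4,-,-] (faults so far: 1)
  step 2: ref 4 -> HIT, frames=[4,-,-] (faults so far: 1)
  step 3: ref 2 -> FAULT, frames=[4,2,-] (faults so far: 2)
  step 4: ref 1 -> FAULT, frames=[4,2,1] (faults so far: 3)
  step 5: ref 4 -> HIT, frames=[4,2,1] (faults so far: 3)
  step 6: ref 1 -> HIT, frames=[4,2,1] (faults so far: 3)
  step 7: ref 1 -> HIT, frames=[4,2,1] (faults so far: 3)
  step 8: ref 3 -> FAULT, evict 4, frames=[3,2,1] (faults so far: 4)
  step 9: ref 2 -> HIT, frames=[3,2,1] (faults so far: 4)
  step 10: ref 1 -> HIT, frames=[3,2,1] (faults so far: 4)
  FIFO total faults: 4
--- LRU ---
  step 0: ref 4 -> FAULT, frames=[4,-,-] (faults so far: 1)
  step 1: ref 4 -> HIT, frames=[4,-,-] (faults so far: 1)
  step 2: ref 4 -> HIT, frames=[4,-,-] (faults so far: 1)
  step 3: ref 2 -> FAULT, frames=[4,2,-] (faults so far: 2)
  step 4: ref 1 -> FAULT, frames=[4,2,1] (faults so far: 3)
  step 5: ref 4 -> HIT, frames=[4,2,1] (faults so far: 3)
  step 6: ref 1 -> HIT, frames=[4,2,1] (faults so far: 3)
  step 7: ref 1 -> HIT, frames=[4,2,1] (faults so far: 3)
  step 8: ref 3 -> FAULT, evict 2, frames=[4,3,1] (faults so far: 4)
  step 9: ref 2 -> FAULT, evict 4, frames=[2,3,1] (faults so far: 5)
  step 10: ref 1 -> HIT, frames=[2,3,1] (faults so far: 5)
  LRU total faults: 5
--- Optimal ---
  step 0: ref 4 -> FAULT, frames=[4,-,-] (faults so far: 1)
  step 1: ref 4 -> HIT, frames=[4,-,-] (faults so far: 1)
  step 2: ref 4 -> HIT, frames=[4,-,-] (faults so far: 1)
  step 3: ref 2 -> FAULT, frames=[4,2,-] (faults so far: 2)
  step 4: ref 1 -> FAULT, frames=[4,2,1] (faults so far: 3)
  step 5: ref 4 -> HIT, frames=[4,2,1] (faults so far: 3)
  step 6: ref 1 -> HIT, frames=[4,2,1] (faults so far: 3)
  step 7: ref 1 -> HIT, frames=[4,2,1] (faults so far: 3)
  step 8: ref 3 -> FAULT, evict 4, frames=[3,2,1] (faults so far: 4)
  step 9: ref 2 -> HIT, frames=[3,2,1] (faults so far: 4)
  step 10: ref 1 -> HIT, frames=[3,2,1] (faults so far: 4)
  Optimal total faults: 4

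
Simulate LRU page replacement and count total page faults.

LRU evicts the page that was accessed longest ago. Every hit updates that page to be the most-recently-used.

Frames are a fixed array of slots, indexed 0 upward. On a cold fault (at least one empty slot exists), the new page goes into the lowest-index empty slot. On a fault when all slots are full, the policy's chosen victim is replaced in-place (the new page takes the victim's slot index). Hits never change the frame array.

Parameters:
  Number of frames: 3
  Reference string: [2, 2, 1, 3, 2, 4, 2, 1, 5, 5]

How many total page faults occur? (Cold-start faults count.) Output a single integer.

Answer: 6

Derivation:
Step 0: ref 2 → FAULT, frames=[2,-,-]
Step 1: ref 2 → HIT, frames=[2,-,-]
Step 2: ref 1 → FAULT, frames=[2,1,-]
Step 3: ref 3 → FAULT, frames=[2,1,3]
Step 4: ref 2 → HIT, frames=[2,1,3]
Step 5: ref 4 → FAULT (evict 1), frames=[2,4,3]
Step 6: ref 2 → HIT, frames=[2,4,3]
Step 7: ref 1 → FAULT (evict 3), frames=[2,4,1]
Step 8: ref 5 → FAULT (evict 4), frames=[2,5,1]
Step 9: ref 5 → HIT, frames=[2,5,1]
Total faults: 6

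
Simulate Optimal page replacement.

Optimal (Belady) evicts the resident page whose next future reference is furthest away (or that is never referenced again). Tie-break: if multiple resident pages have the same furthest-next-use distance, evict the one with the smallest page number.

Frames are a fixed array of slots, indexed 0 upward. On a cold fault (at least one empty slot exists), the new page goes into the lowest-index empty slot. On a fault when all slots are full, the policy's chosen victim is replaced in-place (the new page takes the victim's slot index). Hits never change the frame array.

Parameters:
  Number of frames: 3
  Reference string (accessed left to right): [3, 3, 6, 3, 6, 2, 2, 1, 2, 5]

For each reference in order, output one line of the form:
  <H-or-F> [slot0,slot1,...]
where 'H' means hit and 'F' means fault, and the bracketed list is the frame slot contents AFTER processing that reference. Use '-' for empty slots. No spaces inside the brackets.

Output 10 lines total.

F [3,-,-]
H [3,-,-]
F [3,6,-]
H [3,6,-]
H [3,6,-]
F [3,6,2]
H [3,6,2]
F [1,6,2]
H [1,6,2]
F [5,6,2]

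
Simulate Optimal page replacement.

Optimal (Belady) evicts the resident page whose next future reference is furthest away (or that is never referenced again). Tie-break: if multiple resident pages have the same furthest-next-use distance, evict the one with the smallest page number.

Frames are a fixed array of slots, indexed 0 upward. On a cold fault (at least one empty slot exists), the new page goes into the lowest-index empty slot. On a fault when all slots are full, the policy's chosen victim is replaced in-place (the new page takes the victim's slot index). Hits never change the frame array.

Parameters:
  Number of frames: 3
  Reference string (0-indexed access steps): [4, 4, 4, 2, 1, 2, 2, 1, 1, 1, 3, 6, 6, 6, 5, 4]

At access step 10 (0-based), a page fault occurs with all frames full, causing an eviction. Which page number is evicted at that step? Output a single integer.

Answer: 1

Derivation:
Step 0: ref 4 -> FAULT, frames=[4,-,-]
Step 1: ref 4 -> HIT, frames=[4,-,-]
Step 2: ref 4 -> HIT, frames=[4,-,-]
Step 3: ref 2 -> FAULT, frames=[4,2,-]
Step 4: ref 1 -> FAULT, frames=[4,2,1]
Step 5: ref 2 -> HIT, frames=[4,2,1]
Step 6: ref 2 -> HIT, frames=[4,2,1]
Step 7: ref 1 -> HIT, frames=[4,2,1]
Step 8: ref 1 -> HIT, frames=[4,2,1]
Step 9: ref 1 -> HIT, frames=[4,2,1]
Step 10: ref 3 -> FAULT, evict 1, frames=[4,2,3]
At step 10: evicted page 1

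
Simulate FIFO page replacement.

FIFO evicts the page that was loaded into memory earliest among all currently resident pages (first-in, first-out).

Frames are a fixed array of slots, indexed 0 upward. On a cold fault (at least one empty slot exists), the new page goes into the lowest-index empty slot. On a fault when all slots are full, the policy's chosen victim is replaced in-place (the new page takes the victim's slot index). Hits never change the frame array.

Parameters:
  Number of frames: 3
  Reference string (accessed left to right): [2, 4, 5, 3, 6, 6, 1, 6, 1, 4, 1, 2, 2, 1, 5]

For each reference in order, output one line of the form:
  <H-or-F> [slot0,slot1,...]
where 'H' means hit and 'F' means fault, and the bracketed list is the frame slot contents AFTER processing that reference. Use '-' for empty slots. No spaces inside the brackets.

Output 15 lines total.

F [2,-,-]
F [2,4,-]
F [2,4,5]
F [3,4,5]
F [3,6,5]
H [3,6,5]
F [3,6,1]
H [3,6,1]
H [3,6,1]
F [4,6,1]
H [4,6,1]
F [4,2,1]
H [4,2,1]
H [4,2,1]
F [4,2,5]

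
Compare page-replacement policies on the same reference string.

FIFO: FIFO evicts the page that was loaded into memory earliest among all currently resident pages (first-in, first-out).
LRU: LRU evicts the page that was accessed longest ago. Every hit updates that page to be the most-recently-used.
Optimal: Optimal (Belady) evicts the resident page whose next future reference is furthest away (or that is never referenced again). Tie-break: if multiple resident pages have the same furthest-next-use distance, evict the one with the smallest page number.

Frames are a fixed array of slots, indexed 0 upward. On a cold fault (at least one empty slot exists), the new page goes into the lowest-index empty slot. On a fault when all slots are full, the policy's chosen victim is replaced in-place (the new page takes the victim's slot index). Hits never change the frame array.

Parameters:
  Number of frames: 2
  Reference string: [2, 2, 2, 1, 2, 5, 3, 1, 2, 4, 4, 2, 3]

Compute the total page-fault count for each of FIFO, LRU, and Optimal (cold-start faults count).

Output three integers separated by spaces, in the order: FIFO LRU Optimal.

--- FIFO ---
  step 0: ref 2 -> FAULT, frames=[2,-] (faults so far: 1)
  step 1: ref 2 -> HIT, frames=[2,-] (faults so far: 1)
  step 2: ref 2 -> HIT, frames=[2,-] (faults so far: 1)
  step 3: ref 1 -> FAULT, frames=[2,1] (faults so far: 2)
  step 4: ref 2 -> HIT, frames=[2,1] (faults so far: 2)
  step 5: ref 5 -> FAULT, evict 2, frames=[5,1] (faults so far: 3)
  step 6: ref 3 -> FAULT, evict 1, frames=[5,3] (faults so far: 4)
  step 7: ref 1 -> FAULT, evict 5, frames=[1,3] (faults so far: 5)
  step 8: ref 2 -> FAULT, evict 3, frames=[1,2] (faults so far: 6)
  step 9: ref 4 -> FAULT, evict 1, frames=[4,2] (faults so far: 7)
  step 10: ref 4 -> HIT, frames=[4,2] (faults so far: 7)
  step 11: ref 2 -> HIT, frames=[4,2] (faults so far: 7)
  step 12: ref 3 -> FAULT, evict 2, frames=[4,3] (faults so far: 8)
  FIFO total faults: 8
--- LRU ---
  step 0: ref 2 -> FAULT, frames=[2,-] (faults so far: 1)
  step 1: ref 2 -> HIT, frames=[2,-] (faults so far: 1)
  step 2: ref 2 -> HIT, frames=[2,-] (faults so far: 1)
  step 3: ref 1 -> FAULT, frames=[2,1] (faults so far: 2)
  step 4: ref 2 -> HIT, frames=[2,1] (faults so far: 2)
  step 5: ref 5 -> FAULT, evict 1, frames=[2,5] (faults so far: 3)
  step 6: ref 3 -> FAULT, evict 2, frames=[3,5] (faults so far: 4)
  step 7: ref 1 -> FAULT, evict 5, frames=[3,1] (faults so far: 5)
  step 8: ref 2 -> FAULT, evict 3, frames=[2,1] (faults so far: 6)
  step 9: ref 4 -> FAULT, evict 1, frames=[2,4] (faults so far: 7)
  step 10: ref 4 -> HIT, frames=[2,4] (faults so far: 7)
  step 11: ref 2 -> HIT, frames=[2,4] (faults so far: 7)
  step 12: ref 3 -> FAULT, evict 4, frames=[2,3] (faults so far: 8)
  LRU total faults: 8
--- Optimal ---
  step 0: ref 2 -> FAULT, frames=[2,-] (faults so far: 1)
  step 1: ref 2 -> HIT, frames=[2,-] (faults so far: 1)
  step 2: ref 2 -> HIT, frames=[2,-] (faults so far: 1)
  step 3: ref 1 -> FAULT, frames=[2,1] (faults so far: 2)
  step 4: ref 2 -> HIT, frames=[2,1] (faults so far: 2)
  step 5: ref 5 -> FAULT, evict 2, frames=[5,1] (faults so far: 3)
  step 6: ref 3 -> FAULT, evict 5, frames=[3,1] (faults so far: 4)
  step 7: ref 1 -> HIT, frames=[3,1] (faults so far: 4)
  step 8: ref 2 -> FAULT, evict 1, frames=[3,2] (faults so far: 5)
  step 9: ref 4 -> FAULT, evict 3, frames=[4,2] (faults so far: 6)
  step 10: ref 4 -> HIT, frames=[4,2] (faults so far: 6)
  step 11: ref 2 -> HIT, frames=[4,2] (faults so far: 6)
  step 12: ref 3 -> FAULT, evict 2, frames=[4,3] (faults so far: 7)
  Optimal total faults: 7

Answer: 8 8 7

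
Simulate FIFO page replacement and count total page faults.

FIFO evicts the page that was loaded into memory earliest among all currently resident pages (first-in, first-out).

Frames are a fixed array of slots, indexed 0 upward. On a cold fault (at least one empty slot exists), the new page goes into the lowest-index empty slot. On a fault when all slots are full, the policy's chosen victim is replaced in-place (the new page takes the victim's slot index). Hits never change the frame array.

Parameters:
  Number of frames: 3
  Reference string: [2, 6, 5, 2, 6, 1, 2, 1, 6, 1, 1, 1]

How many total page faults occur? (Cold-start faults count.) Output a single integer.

Step 0: ref 2 → FAULT, frames=[2,-,-]
Step 1: ref 6 → FAULT, frames=[2,6,-]
Step 2: ref 5 → FAULT, frames=[2,6,5]
Step 3: ref 2 → HIT, frames=[2,6,5]
Step 4: ref 6 → HIT, frames=[2,6,5]
Step 5: ref 1 → FAULT (evict 2), frames=[1,6,5]
Step 6: ref 2 → FAULT (evict 6), frames=[1,2,5]
Step 7: ref 1 → HIT, frames=[1,2,5]
Step 8: ref 6 → FAULT (evict 5), frames=[1,2,6]
Step 9: ref 1 → HIT, frames=[1,2,6]
Step 10: ref 1 → HIT, frames=[1,2,6]
Step 11: ref 1 → HIT, frames=[1,2,6]
Total faults: 6

Answer: 6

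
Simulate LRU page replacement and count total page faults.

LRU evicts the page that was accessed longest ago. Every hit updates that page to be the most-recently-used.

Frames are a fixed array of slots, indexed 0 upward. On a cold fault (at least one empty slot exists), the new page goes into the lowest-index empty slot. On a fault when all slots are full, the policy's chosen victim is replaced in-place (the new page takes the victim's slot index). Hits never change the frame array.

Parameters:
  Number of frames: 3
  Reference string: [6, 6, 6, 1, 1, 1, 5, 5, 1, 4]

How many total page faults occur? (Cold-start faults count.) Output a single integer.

Answer: 4

Derivation:
Step 0: ref 6 → FAULT, frames=[6,-,-]
Step 1: ref 6 → HIT, frames=[6,-,-]
Step 2: ref 6 → HIT, frames=[6,-,-]
Step 3: ref 1 → FAULT, frames=[6,1,-]
Step 4: ref 1 → HIT, frames=[6,1,-]
Step 5: ref 1 → HIT, frames=[6,1,-]
Step 6: ref 5 → FAULT, frames=[6,1,5]
Step 7: ref 5 → HIT, frames=[6,1,5]
Step 8: ref 1 → HIT, frames=[6,1,5]
Step 9: ref 4 → FAULT (evict 6), frames=[4,1,5]
Total faults: 4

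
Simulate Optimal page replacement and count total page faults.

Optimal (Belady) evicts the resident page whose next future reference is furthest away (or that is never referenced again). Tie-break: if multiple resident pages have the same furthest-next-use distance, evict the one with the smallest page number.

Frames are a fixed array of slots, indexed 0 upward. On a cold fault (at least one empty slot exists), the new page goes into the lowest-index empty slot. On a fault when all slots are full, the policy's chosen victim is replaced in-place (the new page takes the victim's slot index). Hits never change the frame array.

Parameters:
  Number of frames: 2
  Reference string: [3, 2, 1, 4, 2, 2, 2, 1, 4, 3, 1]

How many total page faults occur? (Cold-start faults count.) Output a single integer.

Step 0: ref 3 → FAULT, frames=[3,-]
Step 1: ref 2 → FAULT, frames=[3,2]
Step 2: ref 1 → FAULT (evict 3), frames=[1,2]
Step 3: ref 4 → FAULT (evict 1), frames=[4,2]
Step 4: ref 2 → HIT, frames=[4,2]
Step 5: ref 2 → HIT, frames=[4,2]
Step 6: ref 2 → HIT, frames=[4,2]
Step 7: ref 1 → FAULT (evict 2), frames=[4,1]
Step 8: ref 4 → HIT, frames=[4,1]
Step 9: ref 3 → FAULT (evict 4), frames=[3,1]
Step 10: ref 1 → HIT, frames=[3,1]
Total faults: 6

Answer: 6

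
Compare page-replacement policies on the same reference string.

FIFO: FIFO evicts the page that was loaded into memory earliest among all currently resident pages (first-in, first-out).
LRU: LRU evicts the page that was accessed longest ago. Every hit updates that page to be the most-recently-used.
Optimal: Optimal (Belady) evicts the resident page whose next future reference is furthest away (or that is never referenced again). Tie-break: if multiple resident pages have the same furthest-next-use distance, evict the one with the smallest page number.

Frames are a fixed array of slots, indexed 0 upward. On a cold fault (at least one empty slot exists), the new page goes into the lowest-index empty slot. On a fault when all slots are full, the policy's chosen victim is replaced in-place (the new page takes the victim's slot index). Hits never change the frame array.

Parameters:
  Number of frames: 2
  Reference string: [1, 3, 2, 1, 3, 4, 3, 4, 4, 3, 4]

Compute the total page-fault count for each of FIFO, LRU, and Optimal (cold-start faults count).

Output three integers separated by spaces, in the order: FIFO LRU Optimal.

Answer: 6 6 5

Derivation:
--- FIFO ---
  step 0: ref 1 -> FAULT, frames=[1,-] (faults so far: 1)
  step 1: ref 3 -> FAULT, frames=[1,3] (faults so far: 2)
  step 2: ref 2 -> FAULT, evict 1, frames=[2,3] (faults so far: 3)
  step 3: ref 1 -> FAULT, evict 3, frames=[2,1] (faults so far: 4)
  step 4: ref 3 -> FAULT, evict 2, frames=[3,1] (faults so far: 5)
  step 5: ref 4 -> FAULT, evict 1, frames=[3,4] (faults so far: 6)
  step 6: ref 3 -> HIT, frames=[3,4] (faults so far: 6)
  step 7: ref 4 -> HIT, frames=[3,4] (faults so far: 6)
  step 8: ref 4 -> HIT, frames=[3,4] (faults so far: 6)
  step 9: ref 3 -> HIT, frames=[3,4] (faults so far: 6)
  step 10: ref 4 -> HIT, frames=[3,4] (faults so far: 6)
  FIFO total faults: 6
--- LRU ---
  step 0: ref 1 -> FAULT, frames=[1,-] (faults so far: 1)
  step 1: ref 3 -> FAULT, frames=[1,3] (faults so far: 2)
  step 2: ref 2 -> FAULT, evict 1, frames=[2,3] (faults so far: 3)
  step 3: ref 1 -> FAULT, evict 3, frames=[2,1] (faults so far: 4)
  step 4: ref 3 -> FAULT, evict 2, frames=[3,1] (faults so far: 5)
  step 5: ref 4 -> FAULT, evict 1, frames=[3,4] (faults so far: 6)
  step 6: ref 3 -> HIT, frames=[3,4] (faults so far: 6)
  step 7: ref 4 -> HIT, frames=[3,4] (faults so far: 6)
  step 8: ref 4 -> HIT, frames=[3,4] (faults so far: 6)
  step 9: ref 3 -> HIT, frames=[3,4] (faults so far: 6)
  step 10: ref 4 -> HIT, frames=[3,4] (faults so far: 6)
  LRU total faults: 6
--- Optimal ---
  step 0: ref 1 -> FAULT, frames=[1,-] (faults so far: 1)
  step 1: ref 3 -> FAULT, frames=[1,3] (faults so far: 2)
  step 2: ref 2 -> FAULT, evict 3, frames=[1,2] (faults so far: 3)
  step 3: ref 1 -> HIT, frames=[1,2] (faults so far: 3)
  step 4: ref 3 -> FAULT, evict 1, frames=[3,2] (faults so far: 4)
  step 5: ref 4 -> FAULT, evict 2, frames=[3,4] (faults so far: 5)
  step 6: ref 3 -> HIT, frames=[3,4] (faults so far: 5)
  step 7: ref 4 -> HIT, frames=[3,4] (faults so far: 5)
  step 8: ref 4 -> HIT, frames=[3,4] (faults so far: 5)
  step 9: ref 3 -> HIT, frames=[3,4] (faults so far: 5)
  step 10: ref 4 -> HIT, frames=[3,4] (faults so far: 5)
  Optimal total faults: 5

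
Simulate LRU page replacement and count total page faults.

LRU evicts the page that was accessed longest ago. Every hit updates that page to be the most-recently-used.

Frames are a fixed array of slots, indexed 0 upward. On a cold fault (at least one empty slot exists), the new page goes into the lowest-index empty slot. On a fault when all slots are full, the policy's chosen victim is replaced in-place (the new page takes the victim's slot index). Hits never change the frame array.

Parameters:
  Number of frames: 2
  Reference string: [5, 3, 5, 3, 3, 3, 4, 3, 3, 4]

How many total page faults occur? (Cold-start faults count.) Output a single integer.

Step 0: ref 5 → FAULT, frames=[5,-]
Step 1: ref 3 → FAULT, frames=[5,3]
Step 2: ref 5 → HIT, frames=[5,3]
Step 3: ref 3 → HIT, frames=[5,3]
Step 4: ref 3 → HIT, frames=[5,3]
Step 5: ref 3 → HIT, frames=[5,3]
Step 6: ref 4 → FAULT (evict 5), frames=[4,3]
Step 7: ref 3 → HIT, frames=[4,3]
Step 8: ref 3 → HIT, frames=[4,3]
Step 9: ref 4 → HIT, frames=[4,3]
Total faults: 3

Answer: 3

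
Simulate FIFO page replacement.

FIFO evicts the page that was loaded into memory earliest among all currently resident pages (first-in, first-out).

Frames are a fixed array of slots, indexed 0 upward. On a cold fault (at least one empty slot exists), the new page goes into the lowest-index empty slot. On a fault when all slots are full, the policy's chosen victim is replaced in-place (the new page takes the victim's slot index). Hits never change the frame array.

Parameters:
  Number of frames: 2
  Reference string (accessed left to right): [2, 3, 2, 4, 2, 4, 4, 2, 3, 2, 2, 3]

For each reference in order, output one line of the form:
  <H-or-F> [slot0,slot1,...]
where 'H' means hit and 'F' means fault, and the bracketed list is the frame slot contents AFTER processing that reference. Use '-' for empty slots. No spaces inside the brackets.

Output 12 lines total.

F [2,-]
F [2,3]
H [2,3]
F [4,3]
F [4,2]
H [4,2]
H [4,2]
H [4,2]
F [3,2]
H [3,2]
H [3,2]
H [3,2]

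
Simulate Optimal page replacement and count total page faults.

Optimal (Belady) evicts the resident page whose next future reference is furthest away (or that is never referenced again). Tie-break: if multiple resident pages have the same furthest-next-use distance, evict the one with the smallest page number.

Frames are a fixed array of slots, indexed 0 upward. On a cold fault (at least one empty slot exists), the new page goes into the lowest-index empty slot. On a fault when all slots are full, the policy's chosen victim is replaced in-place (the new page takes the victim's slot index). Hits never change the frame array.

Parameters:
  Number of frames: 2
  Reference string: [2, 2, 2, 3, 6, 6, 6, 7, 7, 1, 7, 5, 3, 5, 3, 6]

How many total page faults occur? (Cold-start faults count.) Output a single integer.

Answer: 8

Derivation:
Step 0: ref 2 → FAULT, frames=[2,-]
Step 1: ref 2 → HIT, frames=[2,-]
Step 2: ref 2 → HIT, frames=[2,-]
Step 3: ref 3 → FAULT, frames=[2,3]
Step 4: ref 6 → FAULT (evict 2), frames=[6,3]
Step 5: ref 6 → HIT, frames=[6,3]
Step 6: ref 6 → HIT, frames=[6,3]
Step 7: ref 7 → FAULT (evict 6), frames=[7,3]
Step 8: ref 7 → HIT, frames=[7,3]
Step 9: ref 1 → FAULT (evict 3), frames=[7,1]
Step 10: ref 7 → HIT, frames=[7,1]
Step 11: ref 5 → FAULT (evict 1), frames=[7,5]
Step 12: ref 3 → FAULT (evict 7), frames=[3,5]
Step 13: ref 5 → HIT, frames=[3,5]
Step 14: ref 3 → HIT, frames=[3,5]
Step 15: ref 6 → FAULT (evict 3), frames=[6,5]
Total faults: 8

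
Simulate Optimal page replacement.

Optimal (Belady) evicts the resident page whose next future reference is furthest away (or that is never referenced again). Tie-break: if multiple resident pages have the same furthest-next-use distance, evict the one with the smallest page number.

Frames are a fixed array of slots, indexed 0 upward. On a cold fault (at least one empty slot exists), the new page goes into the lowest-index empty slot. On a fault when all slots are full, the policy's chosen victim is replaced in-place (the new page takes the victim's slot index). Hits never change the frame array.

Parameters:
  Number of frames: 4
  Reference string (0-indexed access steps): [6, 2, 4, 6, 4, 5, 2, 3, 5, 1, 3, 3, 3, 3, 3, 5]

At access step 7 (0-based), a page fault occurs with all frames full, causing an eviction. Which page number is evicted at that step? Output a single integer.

Answer: 2

Derivation:
Step 0: ref 6 -> FAULT, frames=[6,-,-,-]
Step 1: ref 2 -> FAULT, frames=[6,2,-,-]
Step 2: ref 4 -> FAULT, frames=[6,2,4,-]
Step 3: ref 6 -> HIT, frames=[6,2,4,-]
Step 4: ref 4 -> HIT, frames=[6,2,4,-]
Step 5: ref 5 -> FAULT, frames=[6,2,4,5]
Step 6: ref 2 -> HIT, frames=[6,2,4,5]
Step 7: ref 3 -> FAULT, evict 2, frames=[6,3,4,5]
At step 7: evicted page 2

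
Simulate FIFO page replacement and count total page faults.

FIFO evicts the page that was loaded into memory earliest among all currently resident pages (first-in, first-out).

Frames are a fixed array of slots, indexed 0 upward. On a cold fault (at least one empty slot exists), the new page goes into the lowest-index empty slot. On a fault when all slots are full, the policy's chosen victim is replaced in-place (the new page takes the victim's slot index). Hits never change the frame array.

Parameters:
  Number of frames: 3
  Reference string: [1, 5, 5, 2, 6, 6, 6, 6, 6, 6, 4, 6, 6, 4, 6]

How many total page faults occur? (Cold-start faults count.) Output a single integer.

Step 0: ref 1 → FAULT, frames=[1,-,-]
Step 1: ref 5 → FAULT, frames=[1,5,-]
Step 2: ref 5 → HIT, frames=[1,5,-]
Step 3: ref 2 → FAULT, frames=[1,5,2]
Step 4: ref 6 → FAULT (evict 1), frames=[6,5,2]
Step 5: ref 6 → HIT, frames=[6,5,2]
Step 6: ref 6 → HIT, frames=[6,5,2]
Step 7: ref 6 → HIT, frames=[6,5,2]
Step 8: ref 6 → HIT, frames=[6,5,2]
Step 9: ref 6 → HIT, frames=[6,5,2]
Step 10: ref 4 → FAULT (evict 5), frames=[6,4,2]
Step 11: ref 6 → HIT, frames=[6,4,2]
Step 12: ref 6 → HIT, frames=[6,4,2]
Step 13: ref 4 → HIT, frames=[6,4,2]
Step 14: ref 6 → HIT, frames=[6,4,2]
Total faults: 5

Answer: 5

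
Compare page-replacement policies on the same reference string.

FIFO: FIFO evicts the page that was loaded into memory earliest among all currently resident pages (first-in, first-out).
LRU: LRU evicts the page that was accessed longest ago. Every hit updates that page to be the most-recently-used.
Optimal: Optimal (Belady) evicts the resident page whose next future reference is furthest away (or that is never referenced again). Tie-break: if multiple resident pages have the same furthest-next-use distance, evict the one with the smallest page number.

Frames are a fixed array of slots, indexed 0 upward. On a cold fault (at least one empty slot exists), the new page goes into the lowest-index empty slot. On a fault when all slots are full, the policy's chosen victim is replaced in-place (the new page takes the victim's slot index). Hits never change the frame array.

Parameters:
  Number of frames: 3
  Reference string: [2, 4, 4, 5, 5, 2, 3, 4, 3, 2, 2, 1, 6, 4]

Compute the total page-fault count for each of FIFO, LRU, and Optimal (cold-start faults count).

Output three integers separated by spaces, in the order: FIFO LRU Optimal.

Answer: 8 8 6

Derivation:
--- FIFO ---
  step 0: ref 2 -> FAULT, frames=[2,-,-] (faults so far: 1)
  step 1: ref 4 -> FAULT, frames=[2,4,-] (faults so far: 2)
  step 2: ref 4 -> HIT, frames=[2,4,-] (faults so far: 2)
  step 3: ref 5 -> FAULT, frames=[2,4,5] (faults so far: 3)
  step 4: ref 5 -> HIT, frames=[2,4,5] (faults so far: 3)
  step 5: ref 2 -> HIT, frames=[2,4,5] (faults so far: 3)
  step 6: ref 3 -> FAULT, evict 2, frames=[3,4,5] (faults so far: 4)
  step 7: ref 4 -> HIT, frames=[3,4,5] (faults so far: 4)
  step 8: ref 3 -> HIT, frames=[3,4,5] (faults so far: 4)
  step 9: ref 2 -> FAULT, evict 4, frames=[3,2,5] (faults so far: 5)
  step 10: ref 2 -> HIT, frames=[3,2,5] (faults so far: 5)
  step 11: ref 1 -> FAULT, evict 5, frames=[3,2,1] (faults so far: 6)
  step 12: ref 6 -> FAULT, evict 3, frames=[6,2,1] (faults so far: 7)
  step 13: ref 4 -> FAULT, evict 2, frames=[6,4,1] (faults so far: 8)
  FIFO total faults: 8
--- LRU ---
  step 0: ref 2 -> FAULT, frames=[2,-,-] (faults so far: 1)
  step 1: ref 4 -> FAULT, frames=[2,4,-] (faults so far: 2)
  step 2: ref 4 -> HIT, frames=[2,4,-] (faults so far: 2)
  step 3: ref 5 -> FAULT, frames=[2,4,5] (faults so far: 3)
  step 4: ref 5 -> HIT, frames=[2,4,5] (faults so far: 3)
  step 5: ref 2 -> HIT, frames=[2,4,5] (faults so far: 3)
  step 6: ref 3 -> FAULT, evict 4, frames=[2,3,5] (faults so far: 4)
  step 7: ref 4 -> FAULT, evict 5, frames=[2,3,4] (faults so far: 5)
  step 8: ref 3 -> HIT, frames=[2,3,4] (faults so far: 5)
  step 9: ref 2 -> HIT, frames=[2,3,4] (faults so far: 5)
  step 10: ref 2 -> HIT, frames=[2,3,4] (faults so far: 5)
  step 11: ref 1 -> FAULT, evict 4, frames=[2,3,1] (faults so far: 6)
  step 12: ref 6 -> FAULT, evict 3, frames=[2,6,1] (faults so far: 7)
  step 13: ref 4 -> FAULT, evict 2, frames=[4,6,1] (faults so far: 8)
  LRU total faults: 8
--- Optimal ---
  step 0: ref 2 -> FAULT, frames=[2,-,-] (faults so far: 1)
  step 1: ref 4 -> FAULT, frames=[2,4,-] (faults so far: 2)
  step 2: ref 4 -> HIT, frames=[2,4,-] (faults so far: 2)
  step 3: ref 5 -> FAULT, frames=[2,4,5] (faults so far: 3)
  step 4: ref 5 -> HIT, frames=[2,4,5] (faults so far: 3)
  step 5: ref 2 -> HIT, frames=[2,4,5] (faults so far: 3)
  step 6: ref 3 -> FAULT, evict 5, frames=[2,4,3] (faults so far: 4)
  step 7: ref 4 -> HIT, frames=[2,4,3] (faults so far: 4)
  step 8: ref 3 -> HIT, frames=[2,4,3] (faults so far: 4)
  step 9: ref 2 -> HIT, frames=[2,4,3] (faults so far: 4)
  step 10: ref 2 -> HIT, frames=[2,4,3] (faults so far: 4)
  step 11: ref 1 -> FAULT, evict 2, frames=[1,4,3] (faults so far: 5)
  step 12: ref 6 -> FAULT, evict 1, frames=[6,4,3] (faults so far: 6)
  step 13: ref 4 -> HIT, frames=[6,4,3] (faults so far: 6)
  Optimal total faults: 6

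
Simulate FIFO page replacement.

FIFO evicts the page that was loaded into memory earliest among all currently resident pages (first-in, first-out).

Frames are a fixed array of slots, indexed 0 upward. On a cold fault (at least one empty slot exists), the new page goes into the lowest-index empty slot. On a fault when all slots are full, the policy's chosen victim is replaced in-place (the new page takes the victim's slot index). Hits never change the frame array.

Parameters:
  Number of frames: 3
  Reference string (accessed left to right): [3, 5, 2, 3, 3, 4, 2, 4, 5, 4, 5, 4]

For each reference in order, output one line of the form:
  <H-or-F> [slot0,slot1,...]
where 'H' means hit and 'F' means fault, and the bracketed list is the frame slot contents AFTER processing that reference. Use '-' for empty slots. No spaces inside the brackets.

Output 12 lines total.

F [3,-,-]
F [3,5,-]
F [3,5,2]
H [3,5,2]
H [3,5,2]
F [4,5,2]
H [4,5,2]
H [4,5,2]
H [4,5,2]
H [4,5,2]
H [4,5,2]
H [4,5,2]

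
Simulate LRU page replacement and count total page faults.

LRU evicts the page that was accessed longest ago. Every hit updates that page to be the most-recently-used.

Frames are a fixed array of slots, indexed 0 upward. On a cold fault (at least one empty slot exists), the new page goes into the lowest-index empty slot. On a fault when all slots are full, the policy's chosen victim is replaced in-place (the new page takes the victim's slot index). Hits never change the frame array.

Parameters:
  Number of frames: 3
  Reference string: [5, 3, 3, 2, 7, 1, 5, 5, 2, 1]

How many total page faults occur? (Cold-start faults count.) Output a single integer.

Step 0: ref 5 → FAULT, frames=[5,-,-]
Step 1: ref 3 → FAULT, frames=[5,3,-]
Step 2: ref 3 → HIT, frames=[5,3,-]
Step 3: ref 2 → FAULT, frames=[5,3,2]
Step 4: ref 7 → FAULT (evict 5), frames=[7,3,2]
Step 5: ref 1 → FAULT (evict 3), frames=[7,1,2]
Step 6: ref 5 → FAULT (evict 2), frames=[7,1,5]
Step 7: ref 5 → HIT, frames=[7,1,5]
Step 8: ref 2 → FAULT (evict 7), frames=[2,1,5]
Step 9: ref 1 → HIT, frames=[2,1,5]
Total faults: 7

Answer: 7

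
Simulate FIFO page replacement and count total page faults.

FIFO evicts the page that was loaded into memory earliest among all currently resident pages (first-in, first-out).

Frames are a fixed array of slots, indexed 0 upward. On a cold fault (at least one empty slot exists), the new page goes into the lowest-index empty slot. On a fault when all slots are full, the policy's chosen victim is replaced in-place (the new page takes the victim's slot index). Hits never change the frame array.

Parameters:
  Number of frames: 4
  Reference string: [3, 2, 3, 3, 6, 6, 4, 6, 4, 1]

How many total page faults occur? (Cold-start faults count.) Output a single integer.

Answer: 5

Derivation:
Step 0: ref 3 → FAULT, frames=[3,-,-,-]
Step 1: ref 2 → FAULT, frames=[3,2,-,-]
Step 2: ref 3 → HIT, frames=[3,2,-,-]
Step 3: ref 3 → HIT, frames=[3,2,-,-]
Step 4: ref 6 → FAULT, frames=[3,2,6,-]
Step 5: ref 6 → HIT, frames=[3,2,6,-]
Step 6: ref 4 → FAULT, frames=[3,2,6,4]
Step 7: ref 6 → HIT, frames=[3,2,6,4]
Step 8: ref 4 → HIT, frames=[3,2,6,4]
Step 9: ref 1 → FAULT (evict 3), frames=[1,2,6,4]
Total faults: 5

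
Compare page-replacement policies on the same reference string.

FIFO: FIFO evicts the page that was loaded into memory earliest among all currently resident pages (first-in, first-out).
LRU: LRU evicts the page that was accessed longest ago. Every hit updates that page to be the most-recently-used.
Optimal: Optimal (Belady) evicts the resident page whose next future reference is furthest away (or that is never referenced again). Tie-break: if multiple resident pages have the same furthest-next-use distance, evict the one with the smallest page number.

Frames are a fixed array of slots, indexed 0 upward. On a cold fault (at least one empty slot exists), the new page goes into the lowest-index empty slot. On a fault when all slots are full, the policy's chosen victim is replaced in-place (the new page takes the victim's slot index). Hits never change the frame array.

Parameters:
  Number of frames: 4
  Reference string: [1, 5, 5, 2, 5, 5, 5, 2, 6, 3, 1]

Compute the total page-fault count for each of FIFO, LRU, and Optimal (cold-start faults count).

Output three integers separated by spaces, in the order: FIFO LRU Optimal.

Answer: 6 6 5

Derivation:
--- FIFO ---
  step 0: ref 1 -> FAULT, frames=[1,-,-,-] (faults so far: 1)
  step 1: ref 5 -> FAULT, frames=[1,5,-,-] (faults so far: 2)
  step 2: ref 5 -> HIT, frames=[1,5,-,-] (faults so far: 2)
  step 3: ref 2 -> FAULT, frames=[1,5,2,-] (faults so far: 3)
  step 4: ref 5 -> HIT, frames=[1,5,2,-] (faults so far: 3)
  step 5: ref 5 -> HIT, frames=[1,5,2,-] (faults so far: 3)
  step 6: ref 5 -> HIT, frames=[1,5,2,-] (faults so far: 3)
  step 7: ref 2 -> HIT, frames=[1,5,2,-] (faults so far: 3)
  step 8: ref 6 -> FAULT, frames=[1,5,2,6] (faults so far: 4)
  step 9: ref 3 -> FAULT, evict 1, frames=[3,5,2,6] (faults so far: 5)
  step 10: ref 1 -> FAULT, evict 5, frames=[3,1,2,6] (faults so far: 6)
  FIFO total faults: 6
--- LRU ---
  step 0: ref 1 -> FAULT, frames=[1,-,-,-] (faults so far: 1)
  step 1: ref 5 -> FAULT, frames=[1,5,-,-] (faults so far: 2)
  step 2: ref 5 -> HIT, frames=[1,5,-,-] (faults so far: 2)
  step 3: ref 2 -> FAULT, frames=[1,5,2,-] (faults so far: 3)
  step 4: ref 5 -> HIT, frames=[1,5,2,-] (faults so far: 3)
  step 5: ref 5 -> HIT, frames=[1,5,2,-] (faults so far: 3)
  step 6: ref 5 -> HIT, frames=[1,5,2,-] (faults so far: 3)
  step 7: ref 2 -> HIT, frames=[1,5,2,-] (faults so far: 3)
  step 8: ref 6 -> FAULT, frames=[1,5,2,6] (faults so far: 4)
  step 9: ref 3 -> FAULT, evict 1, frames=[3,5,2,6] (faults so far: 5)
  step 10: ref 1 -> FAULT, evict 5, frames=[3,1,2,6] (faults so far: 6)
  LRU total faults: 6
--- Optimal ---
  step 0: ref 1 -> FAULT, frames=[1,-,-,-] (faults so far: 1)
  step 1: ref 5 -> FAULT, frames=[1,5,-,-] (faults so far: 2)
  step 2: ref 5 -> HIT, frames=[1,5,-,-] (faults so far: 2)
  step 3: ref 2 -> FAULT, frames=[1,5,2,-] (faults so far: 3)
  step 4: ref 5 -> HIT, frames=[1,5,2,-] (faults so far: 3)
  step 5: ref 5 -> HIT, frames=[1,5,2,-] (faults so far: 3)
  step 6: ref 5 -> HIT, frames=[1,5,2,-] (faults so far: 3)
  step 7: ref 2 -> HIT, frames=[1,5,2,-] (faults so far: 3)
  step 8: ref 6 -> FAULT, frames=[1,5,2,6] (faults so far: 4)
  step 9: ref 3 -> FAULT, evict 2, frames=[1,5,3,6] (faults so far: 5)
  step 10: ref 1 -> HIT, frames=[1,5,3,6] (faults so far: 5)
  Optimal total faults: 5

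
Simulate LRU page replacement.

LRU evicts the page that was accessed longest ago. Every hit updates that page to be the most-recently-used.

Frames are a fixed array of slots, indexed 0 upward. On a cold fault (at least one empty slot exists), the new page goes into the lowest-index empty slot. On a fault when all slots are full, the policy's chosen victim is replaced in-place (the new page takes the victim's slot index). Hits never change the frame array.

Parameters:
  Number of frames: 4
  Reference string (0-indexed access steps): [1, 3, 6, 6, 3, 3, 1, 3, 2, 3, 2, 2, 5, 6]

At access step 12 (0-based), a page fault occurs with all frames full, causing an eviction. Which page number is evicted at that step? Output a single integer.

Answer: 6

Derivation:
Step 0: ref 1 -> FAULT, frames=[1,-,-,-]
Step 1: ref 3 -> FAULT, frames=[1,3,-,-]
Step 2: ref 6 -> FAULT, frames=[1,3,6,-]
Step 3: ref 6 -> HIT, frames=[1,3,6,-]
Step 4: ref 3 -> HIT, frames=[1,3,6,-]
Step 5: ref 3 -> HIT, frames=[1,3,6,-]
Step 6: ref 1 -> HIT, frames=[1,3,6,-]
Step 7: ref 3 -> HIT, frames=[1,3,6,-]
Step 8: ref 2 -> FAULT, frames=[1,3,6,2]
Step 9: ref 3 -> HIT, frames=[1,3,6,2]
Step 10: ref 2 -> HIT, frames=[1,3,6,2]
Step 11: ref 2 -> HIT, frames=[1,3,6,2]
Step 12: ref 5 -> FAULT, evict 6, frames=[1,3,5,2]
At step 12: evicted page 6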